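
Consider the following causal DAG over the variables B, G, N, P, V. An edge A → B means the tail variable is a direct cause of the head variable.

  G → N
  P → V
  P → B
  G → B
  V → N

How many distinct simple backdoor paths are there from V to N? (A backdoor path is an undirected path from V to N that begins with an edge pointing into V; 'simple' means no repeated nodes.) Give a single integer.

A backdoor path from V to N is any simple undirected path whose first edge points into V (i.e. leaves V via a parent).
Parents of V: {P}.
Enumerating:
  P1: V <- P -> B <- G -> N
That exhausts the simple backdoor paths. Count: 1.

1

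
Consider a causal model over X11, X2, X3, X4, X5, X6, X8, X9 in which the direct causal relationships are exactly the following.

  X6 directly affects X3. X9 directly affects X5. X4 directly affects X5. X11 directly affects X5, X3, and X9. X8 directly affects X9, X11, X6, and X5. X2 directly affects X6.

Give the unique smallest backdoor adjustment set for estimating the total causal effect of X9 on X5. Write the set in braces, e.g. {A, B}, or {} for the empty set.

{X11, X8}

Variables eligible for adjustment (non-descendants of X9, excluding X9 and X5): {X11, X2, X3, X4, X6, X8}.
Backdoor paths from X9 to X5:
  P1: X9 <- X8 -> X11 -> X5
  P2: X9 <- X8 -> X6 -> X3 <- X11 -> X5
  P3: X9 <- X8 -> X5
  P4: X9 <- X11 <- X8 -> X5
  P5: X9 <- X11 -> X3 <- X6 <- X8 -> X5
  P6: X9 <- X11 -> X5
The empty set is not sufficient: P1 (X9 <- X8 -> X11 -> X5) has no collider blocking it and no conditioned non-collider, so it is open.
Try {X11, X8}:
  P1: blocked at fork node X8 ∈ conditioning set.
  P2: blocked at fork node X8 ∈ conditioning set.
  P3: blocked at fork node X8 ∈ conditioning set.
  P4: blocked at chain node X11 ∈ conditioning set.
  P5: blocked at fork node X11 ∈ conditioning set.
  P6: blocked at fork node X11 ∈ conditioning set.
{X11, X8} contains no descendant of X9 and blocks every backdoor path.
Every element of {X11, X8} is needed (dropping X11 leaves P6 open; dropping X8 leaves P3 open), so no proper subset is valid.
Among all size-2 subsets of the eligible variables, only {X11, X8} blocks every backdoor path, so it is the unique smallest valid adjustment set.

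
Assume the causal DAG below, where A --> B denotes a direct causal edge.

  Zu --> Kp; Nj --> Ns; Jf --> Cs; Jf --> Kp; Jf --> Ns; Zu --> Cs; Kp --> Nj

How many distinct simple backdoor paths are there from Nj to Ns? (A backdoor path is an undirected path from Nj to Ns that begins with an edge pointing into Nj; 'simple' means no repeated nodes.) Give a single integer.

2

A backdoor path from Nj to Ns is any simple undirected path whose first edge points into Nj (i.e. leaves Nj via a parent).
Parents of Nj: {Kp}.
Enumerating:
  P1: Nj <- Kp <- Jf -> Ns
  P2: Nj <- Kp <- Zu -> Cs <- Jf -> Ns
That exhausts the simple backdoor paths. Count: 2.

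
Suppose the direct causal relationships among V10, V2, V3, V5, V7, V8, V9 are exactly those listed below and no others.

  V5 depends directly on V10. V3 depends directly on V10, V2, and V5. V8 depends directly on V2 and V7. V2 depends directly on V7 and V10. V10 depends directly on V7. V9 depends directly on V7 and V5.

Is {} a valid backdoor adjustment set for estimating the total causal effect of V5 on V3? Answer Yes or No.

Backdoor paths from V5 to V3 (paths whose first edge points into V5):
  P1: V5 <- V10 <- V7 -> V2 -> V3
  P2: V5 <- V10 <- V7 -> V8 <- V2 -> V3
  P3: V5 <- V10 -> V2 -> V3
  P4: V5 <- V10 -> V3
Condition 1 (no descendant of V5 in the set): holds — descendants of V5 are {V3, V9}; none are in {}.
Condition 2 (every backdoor path blocked by {}):
  P1: open — no interior node is in the conditioning set.
  P2: blocked at collider V8 (neither it nor any descendant is in the conditioning set).
  P3: open — no interior node is in the conditioning set.
  P4: open — no interior node is in the conditioning set.
{} does not satisfy the backdoor criterion.

No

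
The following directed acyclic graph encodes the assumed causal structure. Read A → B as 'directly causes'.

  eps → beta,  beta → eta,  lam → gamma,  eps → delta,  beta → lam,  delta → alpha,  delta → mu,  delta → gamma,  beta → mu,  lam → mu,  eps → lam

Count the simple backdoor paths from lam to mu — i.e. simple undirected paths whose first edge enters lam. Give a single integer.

4

A backdoor path from lam to mu is any simple undirected path whose first edge points into lam (i.e. leaves lam via a parent).
Parents of lam: {beta, eps}.
Enumerating:
  P1: lam <- eps -> beta -> mu
  P2: lam <- eps -> delta -> mu
  P3: lam <- beta <- eps -> delta -> mu
  P4: lam <- beta -> mu
That exhausts the simple backdoor paths. Count: 4.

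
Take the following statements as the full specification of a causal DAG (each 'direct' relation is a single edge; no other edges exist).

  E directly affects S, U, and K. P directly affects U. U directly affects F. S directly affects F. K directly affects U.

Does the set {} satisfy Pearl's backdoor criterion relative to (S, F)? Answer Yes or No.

No

Backdoor paths from S to F (paths whose first edge points into S):
  P1: S <- E -> K -> U -> F
  P2: S <- E -> U -> F
Condition 1 (no descendant of S in the set): holds — descendants of S are {F}; none are in {}.
Condition 2 (every backdoor path blocked by {}):
  P1: open — no interior node is in the conditioning set.
  P2: open — no interior node is in the conditioning set.
{} does not satisfy the backdoor criterion.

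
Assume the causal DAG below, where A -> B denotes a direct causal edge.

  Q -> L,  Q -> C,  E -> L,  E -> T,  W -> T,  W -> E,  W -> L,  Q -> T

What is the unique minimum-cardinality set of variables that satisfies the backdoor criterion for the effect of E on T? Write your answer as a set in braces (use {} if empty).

Variables eligible for adjustment (non-descendants of E, excluding E and T): {C, Q, W}.
Backdoor paths from E to T:
  P1: E <- W -> L <- Q -> T
  P2: E <- W -> T
The empty set is not sufficient: P2 (E <- W -> T) has no collider blocking it and no conditioned non-collider, so it is open.
Try {W}:
  P1: blocked at fork node W ∈ conditioning set.
  P2: blocked at fork node W ∈ conditioning set.
{W} contains no descendant of E and blocks every backdoor path.
No other singleton works — e.g. {Q} leaves P2 open — so {W} is the unique smallest valid adjustment set.

{W}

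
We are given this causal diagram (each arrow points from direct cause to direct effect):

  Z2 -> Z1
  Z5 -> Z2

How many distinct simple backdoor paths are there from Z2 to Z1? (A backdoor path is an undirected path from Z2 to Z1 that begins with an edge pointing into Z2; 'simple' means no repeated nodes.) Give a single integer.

0

A backdoor path from Z2 to Z1 is any simple undirected path whose first edge points into Z2 (i.e. leaves Z2 via a parent).
Parents of Z2: {Z5}.
No simple path from any parent of Z2 reaches Z1 without revisiting Z2, so there are no backdoor paths.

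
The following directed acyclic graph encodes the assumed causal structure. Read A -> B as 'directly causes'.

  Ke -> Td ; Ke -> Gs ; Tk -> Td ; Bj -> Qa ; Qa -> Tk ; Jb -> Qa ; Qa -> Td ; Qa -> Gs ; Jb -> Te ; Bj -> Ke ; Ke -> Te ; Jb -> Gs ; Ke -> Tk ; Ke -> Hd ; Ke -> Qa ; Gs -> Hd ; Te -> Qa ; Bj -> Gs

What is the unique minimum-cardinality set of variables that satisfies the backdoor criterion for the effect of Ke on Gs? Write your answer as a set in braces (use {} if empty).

{Bj}

Variables eligible for adjustment (non-descendants of Ke, excluding Ke and Gs): {Bj, Jb}.
Backdoor paths from Ke to Gs:
  P1: Ke <- Bj -> Qa <- Jb -> Gs
  P2: Ke <- Bj -> Qa <- Te <- Jb -> Gs
  P3: Ke <- Bj -> Qa -> Gs
  P4: Ke <- Bj -> Gs
The empty set is not sufficient: P3 (Ke <- Bj -> Qa -> Gs) has no collider blocking it and no conditioned non-collider, so it is open.
Try {Bj}:
  P1: blocked at fork node Bj ∈ conditioning set.
  P2: blocked at fork node Bj ∈ conditioning set.
  P3: blocked at fork node Bj ∈ conditioning set.
  P4: blocked at fork node Bj ∈ conditioning set.
{Bj} contains no descendant of Ke and blocks every backdoor path.
No other singleton works — e.g. {Jb} leaves P3 open — so {Bj} is the unique smallest valid adjustment set.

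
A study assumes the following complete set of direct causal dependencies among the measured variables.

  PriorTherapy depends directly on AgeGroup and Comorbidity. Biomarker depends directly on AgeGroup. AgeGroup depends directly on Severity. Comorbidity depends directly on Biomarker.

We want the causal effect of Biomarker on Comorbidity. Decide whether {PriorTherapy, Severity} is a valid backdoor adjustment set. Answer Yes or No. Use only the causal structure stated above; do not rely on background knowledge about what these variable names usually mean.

Backdoor paths from Biomarker to Comorbidity (paths whose first edge points into Biomarker):
  P1: Biomarker <- AgeGroup -> PriorTherapy <- Comorbidity
Condition 1 (no descendant of Biomarker in the set): FAILS — PriorTherapy is a descendant of Biomarker.
Condition 2 (every backdoor path blocked by {PriorTherapy, Severity}):
  P1: open — collider(s) PriorTherapy are conditioned on (or have a conditioned descendant) and no non-collider on the path is in the set.
{PriorTherapy, Severity} does not satisfy the backdoor criterion.

No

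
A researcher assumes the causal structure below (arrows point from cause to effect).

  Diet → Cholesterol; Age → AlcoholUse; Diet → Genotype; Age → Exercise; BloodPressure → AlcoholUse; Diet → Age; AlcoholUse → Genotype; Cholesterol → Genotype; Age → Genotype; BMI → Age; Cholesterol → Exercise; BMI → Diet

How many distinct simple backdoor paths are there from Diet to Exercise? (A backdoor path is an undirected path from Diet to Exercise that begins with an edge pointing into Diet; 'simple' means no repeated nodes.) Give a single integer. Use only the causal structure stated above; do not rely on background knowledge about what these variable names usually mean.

A backdoor path from Diet to Exercise is any simple undirected path whose first edge points into Diet (i.e. leaves Diet via a parent).
Parents of Diet: {BMI}.
Enumerating:
  P1: Diet <- BMI -> Age -> AlcoholUse -> Genotype <- Cholesterol -> Exercise
  P2: Diet <- BMI -> Age -> Exercise
  P3: Diet <- BMI -> Age -> Genotype <- Cholesterol -> Exercise
That exhausts the simple backdoor paths. Count: 3.

3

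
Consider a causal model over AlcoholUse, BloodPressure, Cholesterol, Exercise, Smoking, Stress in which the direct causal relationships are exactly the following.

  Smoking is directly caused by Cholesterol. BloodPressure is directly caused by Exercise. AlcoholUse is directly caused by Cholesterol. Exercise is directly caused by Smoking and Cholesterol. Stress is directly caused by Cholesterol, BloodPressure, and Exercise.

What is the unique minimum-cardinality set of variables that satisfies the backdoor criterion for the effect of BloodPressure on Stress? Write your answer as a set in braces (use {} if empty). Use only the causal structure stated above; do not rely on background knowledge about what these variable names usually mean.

Variables eligible for adjustment (non-descendants of BloodPressure, excluding BloodPressure and Stress): {AlcoholUse, Cholesterol, Exercise, Smoking}.
Backdoor paths from BloodPressure to Stress:
  P1: BloodPressure <- Exercise <- Cholesterol -> Stress
  P2: BloodPressure <- Exercise <- Smoking <- Cholesterol -> Stress
  P3: BloodPressure <- Exercise -> Stress
The empty set is not sufficient: P1 (BloodPressure <- Exercise <- Cholesterol -> Stress) has no collider blocking it and no conditioned non-collider, so it is open.
Try {Exercise}:
  P1: blocked at chain node Exercise ∈ conditioning set.
  P2: blocked at chain node Exercise ∈ conditioning set.
  P3: blocked at fork node Exercise ∈ conditioning set.
{Exercise} contains no descendant of BloodPressure and blocks every backdoor path.
No other singleton works — e.g. {Cholesterol} leaves P3 open — so {Exercise} is the unique smallest valid adjustment set.

{Exercise}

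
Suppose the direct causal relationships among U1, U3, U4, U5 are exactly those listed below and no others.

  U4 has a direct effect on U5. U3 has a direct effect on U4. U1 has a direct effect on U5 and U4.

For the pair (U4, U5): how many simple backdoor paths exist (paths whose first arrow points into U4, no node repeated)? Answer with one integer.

A backdoor path from U4 to U5 is any simple undirected path whose first edge points into U4 (i.e. leaves U4 via a parent).
Parents of U4: {U1, U3}.
Enumerating:
  P1: U4 <- U1 -> U5
That exhausts the simple backdoor paths. Count: 1.

1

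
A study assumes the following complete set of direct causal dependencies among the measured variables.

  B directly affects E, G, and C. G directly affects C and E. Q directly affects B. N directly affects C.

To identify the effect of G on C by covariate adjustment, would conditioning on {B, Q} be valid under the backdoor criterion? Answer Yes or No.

Backdoor paths from G to C (paths whose first edge points into G):
  P1: G <- B -> C
Condition 1 (no descendant of G in the set): holds — descendants of G are {C, E}; none are in {B, Q}.
Condition 2 (every backdoor path blocked by {B, Q}):
  P1: blocked at fork node B ∈ conditioning set.
{B, Q} satisfies the backdoor criterion.

Yes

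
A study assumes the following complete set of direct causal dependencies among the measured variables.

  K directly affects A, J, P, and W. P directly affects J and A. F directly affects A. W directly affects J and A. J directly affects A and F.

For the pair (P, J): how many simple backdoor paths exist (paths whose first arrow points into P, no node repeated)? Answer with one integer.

7

A backdoor path from P to J is any simple undirected path whose first edge points into P (i.e. leaves P via a parent).
Parents of P: {K}.
Enumerating:
  P1: P <- K -> W -> J
  P2: P <- K -> W -> A <- J
  P3: P <- K -> W -> A <- F <- J
  P4: P <- K -> J
  P5: P <- K -> A <- W -> J
  P6: P <- K -> A <- J
  P7: P <- K -> A <- F <- J
That exhausts the simple backdoor paths. Count: 7.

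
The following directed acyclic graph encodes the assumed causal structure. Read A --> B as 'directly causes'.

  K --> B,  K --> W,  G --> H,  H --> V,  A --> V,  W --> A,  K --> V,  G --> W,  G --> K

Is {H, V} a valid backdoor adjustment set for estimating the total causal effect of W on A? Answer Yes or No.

Backdoor paths from W to A (paths whose first edge points into W):
  P1: W <- G -> H -> V <- A
  P2: W <- G -> K -> V <- A
  P3: W <- K <- G -> H -> V <- A
  P4: W <- K -> V <- A
Condition 1 (no descendant of W in the set): FAILS — V is a descendant of W.
Condition 2 (every backdoor path blocked by {H, V}):
  P1: blocked at chain node H ∈ conditioning set.
  P2: open — collider(s) V are conditioned on (or have a conditioned descendant) and no non-collider on the path is in the set.
  P3: blocked at chain node H ∈ conditioning set.
  P4: open — collider(s) V are conditioned on (or have a conditioned descendant) and no non-collider on the path is in the set.
{H, V} does not satisfy the backdoor criterion.

No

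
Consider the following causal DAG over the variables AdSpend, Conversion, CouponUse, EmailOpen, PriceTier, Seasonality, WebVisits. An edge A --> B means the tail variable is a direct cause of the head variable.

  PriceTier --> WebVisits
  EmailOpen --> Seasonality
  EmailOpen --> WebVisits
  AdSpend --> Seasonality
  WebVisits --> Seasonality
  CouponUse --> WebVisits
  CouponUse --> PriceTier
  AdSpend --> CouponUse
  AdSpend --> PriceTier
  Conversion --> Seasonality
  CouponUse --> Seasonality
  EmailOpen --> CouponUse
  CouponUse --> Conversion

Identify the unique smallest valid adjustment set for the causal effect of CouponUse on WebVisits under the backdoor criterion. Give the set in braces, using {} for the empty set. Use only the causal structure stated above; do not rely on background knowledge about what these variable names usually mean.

Variables eligible for adjustment (non-descendants of CouponUse, excluding CouponUse and WebVisits): {AdSpend, EmailOpen}.
Backdoor paths from CouponUse to WebVisits:
  P1: CouponUse <- EmailOpen -> WebVisits
  P2: CouponUse <- EmailOpen -> Seasonality <- AdSpend -> PriceTier -> WebVisits
  P3: CouponUse <- EmailOpen -> Seasonality <- WebVisits
  P4: CouponUse <- AdSpend -> PriceTier -> WebVisits
  P5: CouponUse <- AdSpend -> Seasonality <- EmailOpen -> WebVisits
  P6: CouponUse <- AdSpend -> Seasonality <- WebVisits
The empty set is not sufficient: P1 (CouponUse <- EmailOpen -> WebVisits) has no collider blocking it and no conditioned non-collider, so it is open.
Try {AdSpend, EmailOpen}:
  P1: blocked at fork node EmailOpen ∈ conditioning set.
  P2: blocked at fork node EmailOpen ∈ conditioning set.
  P3: blocked at fork node EmailOpen ∈ conditioning set.
  P4: blocked at fork node AdSpend ∈ conditioning set.
  P5: blocked at fork node AdSpend ∈ conditioning set.
  P6: blocked at fork node AdSpend ∈ conditioning set.
{AdSpend, EmailOpen} contains no descendant of CouponUse and blocks every backdoor path.
Every element of {AdSpend, EmailOpen} is needed (dropping AdSpend leaves P4 open; dropping EmailOpen leaves P1 open), so no proper subset is valid.
Among all size-2 subsets of the eligible variables, only {AdSpend, EmailOpen} blocks every backdoor path, so it is the unique smallest valid adjustment set.

{AdSpend, EmailOpen}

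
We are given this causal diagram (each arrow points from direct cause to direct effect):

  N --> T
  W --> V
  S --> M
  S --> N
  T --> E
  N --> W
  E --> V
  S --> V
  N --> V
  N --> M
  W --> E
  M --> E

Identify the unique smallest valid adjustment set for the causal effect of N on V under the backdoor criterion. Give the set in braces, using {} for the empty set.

Variables eligible for adjustment (non-descendants of N, excluding N and V): {S}.
Backdoor paths from N to V:
  P1: N <- S -> M -> E <- W -> V
  P2: N <- S -> M -> E -> V
  P3: N <- S -> V
The empty set is not sufficient: P2 (N <- S -> M -> E -> V) has no collider blocking it and no conditioned non-collider, so it is open.
Try {S}:
  P1: blocked at fork node S ∈ conditioning set.
  P2: blocked at fork node S ∈ conditioning set.
  P3: blocked at fork node S ∈ conditioning set.
{S} contains no descendant of N and blocks every backdoor path.
{S} is the unique smallest valid adjustment set.

{S}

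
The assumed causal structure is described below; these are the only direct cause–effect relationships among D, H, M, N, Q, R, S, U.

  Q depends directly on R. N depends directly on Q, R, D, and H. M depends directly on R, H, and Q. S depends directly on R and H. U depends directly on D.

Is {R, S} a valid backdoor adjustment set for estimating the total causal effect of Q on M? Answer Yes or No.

Yes

Backdoor paths from Q to M (paths whose first edge points into Q):
  P1: Q <- R -> N <- H -> M
  P2: Q <- R -> S <- H -> M
  P3: Q <- R -> M
Condition 1 (no descendant of Q in the set): holds — descendants of Q are {M, N}; none are in {R, S}.
Condition 2 (every backdoor path blocked by {R, S}):
  P1: blocked at fork node R ∈ conditioning set.
  P2: blocked at fork node R ∈ conditioning set.
  P3: blocked at fork node R ∈ conditioning set.
{R, S} satisfies the backdoor criterion.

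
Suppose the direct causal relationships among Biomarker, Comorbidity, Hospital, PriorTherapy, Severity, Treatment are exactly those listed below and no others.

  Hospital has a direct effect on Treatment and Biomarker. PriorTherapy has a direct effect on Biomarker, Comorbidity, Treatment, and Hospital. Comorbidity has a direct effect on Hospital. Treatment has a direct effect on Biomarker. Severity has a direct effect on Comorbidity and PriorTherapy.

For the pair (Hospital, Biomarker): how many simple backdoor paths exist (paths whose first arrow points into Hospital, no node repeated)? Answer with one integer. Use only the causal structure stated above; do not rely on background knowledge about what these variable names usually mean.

6

A backdoor path from Hospital to Biomarker is any simple undirected path whose first edge points into Hospital (i.e. leaves Hospital via a parent).
Parents of Hospital: {Comorbidity, PriorTherapy}.
Enumerating:
  P1: Hospital <- PriorTherapy -> Treatment -> Biomarker
  P2: Hospital <- PriorTherapy -> Biomarker
  P3: Hospital <- Comorbidity <- Severity -> PriorTherapy -> Treatment -> Biomarker
  P4: Hospital <- Comorbidity <- Severity -> PriorTherapy -> Biomarker
  P5: Hospital <- Comorbidity <- PriorTherapy -> Treatment -> Biomarker
  P6: Hospital <- Comorbidity <- PriorTherapy -> Biomarker
That exhausts the simple backdoor paths. Count: 6.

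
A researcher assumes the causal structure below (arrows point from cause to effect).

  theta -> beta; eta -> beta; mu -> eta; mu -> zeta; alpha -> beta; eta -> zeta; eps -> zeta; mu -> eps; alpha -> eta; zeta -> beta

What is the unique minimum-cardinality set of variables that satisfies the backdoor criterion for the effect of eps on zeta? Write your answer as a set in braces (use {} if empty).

{mu}

Variables eligible for adjustment (non-descendants of eps, excluding eps and zeta): {alpha, eta, mu, theta}.
Backdoor paths from eps to zeta:
  P1: eps <- mu -> eta <- alpha -> beta <- zeta
  P2: eps <- mu -> eta -> zeta
  P3: eps <- mu -> eta -> beta <- zeta
  P4: eps <- mu -> zeta
The empty set is not sufficient: P2 (eps <- mu -> eta -> zeta) has no collider blocking it and no conditioned non-collider, so it is open.
Try {mu}:
  P1: blocked at fork node mu ∈ conditioning set.
  P2: blocked at fork node mu ∈ conditioning set.
  P3: blocked at fork node mu ∈ conditioning set.
  P4: blocked at fork node mu ∈ conditioning set.
{mu} contains no descendant of eps and blocks every backdoor path.
No other singleton works — e.g. {alpha} leaves P2 open — so {mu} is the unique smallest valid adjustment set.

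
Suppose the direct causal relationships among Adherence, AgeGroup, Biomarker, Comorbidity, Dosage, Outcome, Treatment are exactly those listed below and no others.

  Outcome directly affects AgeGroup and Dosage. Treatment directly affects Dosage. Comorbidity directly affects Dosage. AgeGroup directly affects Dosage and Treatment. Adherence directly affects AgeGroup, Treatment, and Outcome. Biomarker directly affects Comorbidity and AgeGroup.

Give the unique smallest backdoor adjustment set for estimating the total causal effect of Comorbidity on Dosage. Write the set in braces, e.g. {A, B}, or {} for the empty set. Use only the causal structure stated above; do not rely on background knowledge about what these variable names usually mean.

{Biomarker}

Variables eligible for adjustment (non-descendants of Comorbidity, excluding Comorbidity and Dosage): {Adherence, AgeGroup, Biomarker, Outcome, Treatment}.
Backdoor paths from Comorbidity to Dosage:
  P1: Comorbidity <- Biomarker -> AgeGroup <- Adherence -> Outcome -> Dosage
  P2: Comorbidity <- Biomarker -> AgeGroup <- Adherence -> Treatment -> Dosage
  P3: Comorbidity <- Biomarker -> AgeGroup <- Outcome <- Adherence -> Treatment -> Dosage
  P4: Comorbidity <- Biomarker -> AgeGroup <- Outcome -> Dosage
  P5: Comorbidity <- Biomarker -> AgeGroup -> Treatment <- Adherence -> Outcome -> Dosage
  P6: Comorbidity <- Biomarker -> AgeGroup -> Treatment -> Dosage
  P7: Comorbidity <- Biomarker -> AgeGroup -> Dosage
The empty set is not sufficient: P6 (Comorbidity <- Biomarker -> AgeGroup -> Treatment -> Dosage) has no collider blocking it and no conditioned non-collider, so it is open.
Try {Biomarker}:
  P1: blocked at fork node Biomarker ∈ conditioning set.
  P2: blocked at fork node Biomarker ∈ conditioning set.
  P3: blocked at fork node Biomarker ∈ conditioning set.
  P4: blocked at fork node Biomarker ∈ conditioning set.
  P5: blocked at fork node Biomarker ∈ conditioning set.
  P6: blocked at fork node Biomarker ∈ conditioning set.
  P7: blocked at fork node Biomarker ∈ conditioning set.
{Biomarker} contains no descendant of Comorbidity and blocks every backdoor path.
No other singleton works — e.g. {Adherence} leaves P6 open — so {Biomarker} is the unique smallest valid adjustment set.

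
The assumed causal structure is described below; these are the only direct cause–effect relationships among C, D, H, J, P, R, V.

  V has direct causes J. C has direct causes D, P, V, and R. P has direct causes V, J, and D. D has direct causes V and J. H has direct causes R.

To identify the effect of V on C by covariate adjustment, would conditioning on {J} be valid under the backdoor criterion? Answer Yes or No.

Yes

Backdoor paths from V to C (paths whose first edge points into V):
  P1: V <- J -> D -> P -> C
  P2: V <- J -> D -> C
  P3: V <- J -> P <- D -> C
  P4: V <- J -> P -> C
Condition 1 (no descendant of V in the set): holds — descendants of V are {C, D, P}; none are in {J}.
Condition 2 (every backdoor path blocked by {J}):
  P1: blocked at fork node J ∈ conditioning set.
  P2: blocked at fork node J ∈ conditioning set.
  P3: blocked at fork node J ∈ conditioning set.
  P4: blocked at fork node J ∈ conditioning set.
{J} satisfies the backdoor criterion.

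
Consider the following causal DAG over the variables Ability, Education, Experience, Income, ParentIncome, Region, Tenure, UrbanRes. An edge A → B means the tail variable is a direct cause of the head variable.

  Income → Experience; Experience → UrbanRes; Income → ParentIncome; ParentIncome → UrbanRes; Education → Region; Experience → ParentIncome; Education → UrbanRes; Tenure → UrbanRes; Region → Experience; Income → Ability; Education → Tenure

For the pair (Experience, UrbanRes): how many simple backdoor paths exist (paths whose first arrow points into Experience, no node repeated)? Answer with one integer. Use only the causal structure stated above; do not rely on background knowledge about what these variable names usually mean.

A backdoor path from Experience to UrbanRes is any simple undirected path whose first edge points into Experience (i.e. leaves Experience via a parent).
Parents of Experience: {Income, Region}.
Enumerating:
  P1: Experience <- Income -> ParentIncome -> UrbanRes
  P2: Experience <- Region <- Education -> Tenure -> UrbanRes
  P3: Experience <- Region <- Education -> UrbanRes
That exhausts the simple backdoor paths. Count: 3.

3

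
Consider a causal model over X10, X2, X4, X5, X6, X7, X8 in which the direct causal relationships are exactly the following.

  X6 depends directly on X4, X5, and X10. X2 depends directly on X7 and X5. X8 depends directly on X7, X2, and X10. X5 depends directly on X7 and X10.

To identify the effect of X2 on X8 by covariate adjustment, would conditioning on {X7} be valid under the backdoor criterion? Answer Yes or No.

No

Backdoor paths from X2 to X8 (paths whose first edge points into X2):
  P1: X2 <- X7 -> X5 <- X10 -> X8
  P2: X2 <- X7 -> X5 -> X6 <- X10 -> X8
  P3: X2 <- X7 -> X8
  P4: X2 <- X5 <- X7 -> X8
  P5: X2 <- X5 <- X10 -> X8
  P6: X2 <- X5 -> X6 <- X10 -> X8
Condition 1 (no descendant of X2 in the set): holds — descendants of X2 are {X8}; none are in {X7}.
Condition 2 (every backdoor path blocked by {X7}):
  P1: blocked at fork node X7 ∈ conditioning set.
  P2: blocked at fork node X7 ∈ conditioning set.
  P3: blocked at fork node X7 ∈ conditioning set.
  P4: blocked at fork node X7 ∈ conditioning set.
  P5: open — no interior node is in the conditioning set.
  P6: blocked at collider X6 (neither it nor any descendant is in the conditioning set).
{X7} does not satisfy the backdoor criterion.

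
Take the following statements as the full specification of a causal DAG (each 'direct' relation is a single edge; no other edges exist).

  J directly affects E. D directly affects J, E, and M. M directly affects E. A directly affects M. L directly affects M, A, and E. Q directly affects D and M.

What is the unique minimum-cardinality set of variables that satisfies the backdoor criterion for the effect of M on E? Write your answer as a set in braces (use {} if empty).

Variables eligible for adjustment (non-descendants of M, excluding M and E): {A, D, J, L, Q}.
Backdoor paths from M to E:
  P1: M <- Q -> D -> J -> E
  P2: M <- Q -> D -> E
  P3: M <- L -> E
  P4: M <- A <- L -> E
  P5: M <- D -> J -> E
  P6: M <- D -> E
The empty set is not sufficient: P1 (M <- Q -> D -> J -> E) has no collider blocking it and no conditioned non-collider, so it is open.
Try {D, L}:
  P1: blocked at chain node D ∈ conditioning set.
  P2: blocked at chain node D ∈ conditioning set.
  P3: blocked at fork node L ∈ conditioning set.
  P4: blocked at fork node L ∈ conditioning set.
  P5: blocked at fork node D ∈ conditioning set.
  P6: blocked at fork node D ∈ conditioning set.
{D, L} contains no descendant of M and blocks every backdoor path.
Every element of {D, L} is needed (dropping D leaves P1 open; dropping L leaves P3 open), so no proper subset is valid.
Among all size-2 subsets of the eligible variables, only {D, L} blocks every backdoor path, so it is the unique smallest valid adjustment set.

{D, L}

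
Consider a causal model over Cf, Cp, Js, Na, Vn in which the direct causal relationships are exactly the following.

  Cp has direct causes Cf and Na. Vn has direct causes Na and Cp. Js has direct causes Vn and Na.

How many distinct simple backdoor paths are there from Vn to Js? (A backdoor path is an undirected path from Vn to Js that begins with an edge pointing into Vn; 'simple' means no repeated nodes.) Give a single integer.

2

A backdoor path from Vn to Js is any simple undirected path whose first edge points into Vn (i.e. leaves Vn via a parent).
Parents of Vn: {Cp, Na}.
Enumerating:
  P1: Vn <- Na -> Js
  P2: Vn <- Cp <- Na -> Js
That exhausts the simple backdoor paths. Count: 2.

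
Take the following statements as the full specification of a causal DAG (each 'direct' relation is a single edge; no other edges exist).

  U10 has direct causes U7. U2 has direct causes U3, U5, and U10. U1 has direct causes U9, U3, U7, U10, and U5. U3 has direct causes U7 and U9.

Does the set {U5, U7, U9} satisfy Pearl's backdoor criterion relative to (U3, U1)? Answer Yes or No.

Backdoor paths from U3 to U1 (paths whose first edge points into U3):
  P1: U3 <- U7 -> U10 -> U2 <- U5 -> U1
  P2: U3 <- U7 -> U10 -> U1
  P3: U3 <- U7 -> U1
  P4: U3 <- U9 -> U1
Condition 1 (no descendant of U3 in the set): holds — descendants of U3 are {U1, U2}; none are in {U5, U7, U9}.
Condition 2 (every backdoor path blocked by {U5, U7, U9}):
  P1: blocked at fork node U7 ∈ conditioning set.
  P2: blocked at fork node U7 ∈ conditioning set.
  P3: blocked at fork node U7 ∈ conditioning set.
  P4: blocked at fork node U9 ∈ conditioning set.
{U5, U7, U9} satisfies the backdoor criterion.

Yes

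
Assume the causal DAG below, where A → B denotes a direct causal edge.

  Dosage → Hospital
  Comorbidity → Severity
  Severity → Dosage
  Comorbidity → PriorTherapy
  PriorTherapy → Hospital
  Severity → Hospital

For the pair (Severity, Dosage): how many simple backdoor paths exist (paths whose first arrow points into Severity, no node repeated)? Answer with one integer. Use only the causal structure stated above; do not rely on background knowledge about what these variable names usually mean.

A backdoor path from Severity to Dosage is any simple undirected path whose first edge points into Severity (i.e. leaves Severity via a parent).
Parents of Severity: {Comorbidity}.
Enumerating:
  P1: Severity <- Comorbidity -> PriorTherapy -> Hospital <- Dosage
That exhausts the simple backdoor paths. Count: 1.

1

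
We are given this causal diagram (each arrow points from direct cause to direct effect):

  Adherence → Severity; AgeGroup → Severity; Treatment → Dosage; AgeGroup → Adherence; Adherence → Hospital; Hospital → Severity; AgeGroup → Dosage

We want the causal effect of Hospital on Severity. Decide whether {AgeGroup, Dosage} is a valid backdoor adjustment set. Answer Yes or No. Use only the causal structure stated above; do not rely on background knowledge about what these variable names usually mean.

Backdoor paths from Hospital to Severity (paths whose first edge points into Hospital):
  P1: Hospital <- Adherence <- AgeGroup -> Severity
  P2: Hospital <- Adherence -> Severity
Condition 1 (no descendant of Hospital in the set): holds — descendants of Hospital are {Severity}; none are in {AgeGroup, Dosage}.
Condition 2 (every backdoor path blocked by {AgeGroup, Dosage}):
  P1: blocked at fork node AgeGroup ∈ conditioning set.
  P2: open — no interior node is in the conditioning set.
{AgeGroup, Dosage} does not satisfy the backdoor criterion.

No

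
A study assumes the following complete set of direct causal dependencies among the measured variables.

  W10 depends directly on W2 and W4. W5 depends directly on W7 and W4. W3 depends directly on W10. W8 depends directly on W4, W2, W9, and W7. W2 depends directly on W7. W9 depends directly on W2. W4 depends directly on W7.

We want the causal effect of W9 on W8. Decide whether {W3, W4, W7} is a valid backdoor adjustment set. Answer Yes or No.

Backdoor paths from W9 to W8 (paths whose first edge points into W9):
  P1: W9 <- W2 <- W7 -> W4 -> W8
  P2: W9 <- W2 <- W7 -> W5 <- W4 -> W8
  P3: W9 <- W2 <- W7 -> W8
  P4: W9 <- W2 -> W8
  P5: W9 <- W2 -> W10 <- W4 <- W7 -> W8
  P6: W9 <- W2 -> W10 <- W4 -> W5 <- W7 -> W8
  P7: W9 <- W2 -> W10 <- W4 -> W8
Condition 1 (no descendant of W9 in the set): holds — descendants of W9 are {W8}; none are in {W3, W4, W7}.
Condition 2 (every backdoor path blocked by {W3, W4, W7}):
  P1: blocked at fork node W7 ∈ conditioning set.
  P2: blocked at fork node W7 ∈ conditioning set.
  P3: blocked at fork node W7 ∈ conditioning set.
  P4: open — no interior node is in the conditioning set.
  P5: blocked at chain node W4 ∈ conditioning set.
  P6: blocked at fork node W4 ∈ conditioning set.
  P7: blocked at fork node W4 ∈ conditioning set.
{W3, W4, W7} does not satisfy the backdoor criterion.

No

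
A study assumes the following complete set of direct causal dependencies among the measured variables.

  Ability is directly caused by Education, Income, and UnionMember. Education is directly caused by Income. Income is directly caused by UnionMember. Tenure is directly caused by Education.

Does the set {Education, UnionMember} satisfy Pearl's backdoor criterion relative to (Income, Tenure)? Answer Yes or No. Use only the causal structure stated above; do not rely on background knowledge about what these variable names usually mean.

Backdoor paths from Income to Tenure (paths whose first edge points into Income):
  P1: Income <- UnionMember -> Ability <- Education -> Tenure
Condition 1 (no descendant of Income in the set): FAILS — Education is a descendant of Income.
Condition 2 (every backdoor path blocked by {Education, UnionMember}):
  P1: blocked at fork node UnionMember ∈ conditioning set.
{Education, UnionMember} does not satisfy the backdoor criterion.

No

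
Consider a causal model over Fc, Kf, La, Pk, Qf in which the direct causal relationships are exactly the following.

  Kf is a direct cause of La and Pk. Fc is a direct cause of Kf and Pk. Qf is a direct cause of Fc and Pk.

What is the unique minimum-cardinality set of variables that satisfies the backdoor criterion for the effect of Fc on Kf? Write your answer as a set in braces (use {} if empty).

Variables eligible for adjustment (non-descendants of Fc, excluding Fc and Kf): {Qf}.
Backdoor paths from Fc to Kf:
  P1: Fc <- Qf -> Pk <- Kf
Each backdoor path contains an unconditioned collider, so every path is already blocked with the empty conditioning set:
  P1: blocked at collider Pk (neither it nor any descendant is in the conditioning set).
The empty set is therefore the unique smallest valid set.

{}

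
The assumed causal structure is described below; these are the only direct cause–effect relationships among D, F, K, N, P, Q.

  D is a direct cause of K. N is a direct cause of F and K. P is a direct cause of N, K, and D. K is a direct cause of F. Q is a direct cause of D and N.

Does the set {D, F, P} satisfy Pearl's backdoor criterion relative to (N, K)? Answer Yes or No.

No

Backdoor paths from N to K (paths whose first edge points into N):
  P1: N <- Q -> D <- P -> K
  P2: N <- Q -> D -> K
  P3: N <- P -> D -> K
  P4: N <- P -> K
Condition 1 (no descendant of N in the set): FAILS — F is a descendant of N.
Condition 2 (every backdoor path blocked by {D, F, P}):
  P1: blocked at fork node P ∈ conditioning set.
  P2: blocked at chain node D ∈ conditioning set.
  P3: blocked at fork node P ∈ conditioning set.
  P4: blocked at fork node P ∈ conditioning set.
{D, F, P} does not satisfy the backdoor criterion.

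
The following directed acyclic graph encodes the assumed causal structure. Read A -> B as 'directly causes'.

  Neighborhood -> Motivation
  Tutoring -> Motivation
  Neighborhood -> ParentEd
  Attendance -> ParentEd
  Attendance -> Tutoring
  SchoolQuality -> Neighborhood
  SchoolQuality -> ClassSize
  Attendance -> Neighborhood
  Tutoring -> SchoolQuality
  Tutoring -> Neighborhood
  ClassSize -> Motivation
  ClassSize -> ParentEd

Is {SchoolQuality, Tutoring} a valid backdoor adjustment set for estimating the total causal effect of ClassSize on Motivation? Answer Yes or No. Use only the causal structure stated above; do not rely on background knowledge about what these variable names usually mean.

Backdoor paths from ClassSize to Motivation (paths whose first edge points into ClassSize):
  P1: ClassSize <- SchoolQuality <- Tutoring <- Attendance -> Neighborhood -> Motivation
  P2: ClassSize <- SchoolQuality <- Tutoring <- Attendance -> ParentEd <- Neighborhood -> Motivation
  P3: ClassSize <- SchoolQuality <- Tutoring -> Neighborhood -> Motivation
  P4: ClassSize <- SchoolQuality <- Tutoring -> Motivation
  P5: ClassSize <- SchoolQuality -> Neighborhood <- Attendance -> Tutoring -> Motivation
  P6: ClassSize <- SchoolQuality -> Neighborhood <- Tutoring -> Motivation
  P7: ClassSize <- SchoolQuality -> Neighborhood -> Motivation
  P8: ClassSize <- SchoolQuality -> Neighborhood -> ParentEd <- Attendance -> Tutoring -> Motivation
Condition 1 (no descendant of ClassSize in the set): holds — descendants of ClassSize are {Motivation, ParentEd}; none are in {SchoolQuality, Tutoring}.
Condition 2 (every backdoor path blocked by {SchoolQuality, Tutoring}):
  P1: blocked at chain node SchoolQuality ∈ conditioning set.
  P2: blocked at chain node SchoolQuality ∈ conditioning set.
  P3: blocked at chain node SchoolQuality ∈ conditioning set.
  P4: blocked at chain node SchoolQuality ∈ conditioning set.
  P5: blocked at fork node SchoolQuality ∈ conditioning set.
  P6: blocked at fork node SchoolQuality ∈ conditioning set.
  P7: blocked at fork node SchoolQuality ∈ conditioning set.
  P8: blocked at fork node SchoolQuality ∈ conditioning set.
{SchoolQuality, Tutoring} satisfies the backdoor criterion.

Yes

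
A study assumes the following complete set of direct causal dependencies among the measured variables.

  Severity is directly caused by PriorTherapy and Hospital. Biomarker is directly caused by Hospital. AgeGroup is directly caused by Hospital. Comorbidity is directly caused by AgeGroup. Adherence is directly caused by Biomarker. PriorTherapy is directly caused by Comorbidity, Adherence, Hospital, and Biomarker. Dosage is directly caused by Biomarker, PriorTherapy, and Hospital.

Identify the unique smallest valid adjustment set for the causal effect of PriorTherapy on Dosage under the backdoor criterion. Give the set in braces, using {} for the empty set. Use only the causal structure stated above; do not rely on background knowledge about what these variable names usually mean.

Variables eligible for adjustment (non-descendants of PriorTherapy, excluding PriorTherapy and Dosage): {Adherence, AgeGroup, Biomarker, Comorbidity, Hospital}.
Backdoor paths from PriorTherapy to Dosage:
  P1: PriorTherapy <- Hospital -> Biomarker -> Dosage
  P2: PriorTherapy <- Hospital -> Dosage
  P3: PriorTherapy <- Comorbidity <- AgeGroup <- Hospital -> Biomarker -> Dosage
  P4: PriorTherapy <- Comorbidity <- AgeGroup <- Hospital -> Dosage
  P5: PriorTherapy <- Biomarker <- Hospital -> Dosage
  P6: PriorTherapy <- Biomarker -> Dosage
  P7: PriorTherapy <- Adherence <- Biomarker <- Hospital -> Dosage
  P8: PriorTherapy <- Adherence <- Biomarker -> Dosage
The empty set is not sufficient: P1 (PriorTherapy <- Hospital -> Biomarker -> Dosage) has no collider blocking it and no conditioned non-collider, so it is open.
Try {Biomarker, Hospital}:
  P1: blocked at fork node Hospital ∈ conditioning set.
  P2: blocked at fork node Hospital ∈ conditioning set.
  P3: blocked at fork node Hospital ∈ conditioning set.
  P4: blocked at fork node Hospital ∈ conditioning set.
  P5: blocked at chain node Biomarker ∈ conditioning set.
  P6: blocked at fork node Biomarker ∈ conditioning set.
  P7: blocked at chain node Biomarker ∈ conditioning set.
  P8: blocked at fork node Biomarker ∈ conditioning set.
{Biomarker, Hospital} contains no descendant of PriorTherapy and blocks every backdoor path.
Every element of {Biomarker, Hospital} is needed (dropping Biomarker leaves P6 open; dropping Hospital leaves P2 open), so no proper subset is valid.
Among all size-2 subsets of the eligible variables, only {Biomarker, Hospital} blocks every backdoor path, so it is the unique smallest valid adjustment set.

{Biomarker, Hospital}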